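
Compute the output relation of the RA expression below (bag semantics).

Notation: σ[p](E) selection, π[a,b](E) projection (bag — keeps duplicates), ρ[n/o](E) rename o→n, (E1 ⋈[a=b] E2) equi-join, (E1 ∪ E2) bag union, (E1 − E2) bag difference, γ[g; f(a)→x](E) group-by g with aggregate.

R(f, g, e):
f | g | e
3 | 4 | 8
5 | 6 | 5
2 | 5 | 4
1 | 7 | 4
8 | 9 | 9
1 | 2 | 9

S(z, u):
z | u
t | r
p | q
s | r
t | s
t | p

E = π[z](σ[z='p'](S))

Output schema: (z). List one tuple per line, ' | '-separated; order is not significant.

Subexpression sizes:
  S → 5
  σ[z='p'](S) → 1
  π[z](σ[z='p'](S)) → 1

== RESULT ==
z
p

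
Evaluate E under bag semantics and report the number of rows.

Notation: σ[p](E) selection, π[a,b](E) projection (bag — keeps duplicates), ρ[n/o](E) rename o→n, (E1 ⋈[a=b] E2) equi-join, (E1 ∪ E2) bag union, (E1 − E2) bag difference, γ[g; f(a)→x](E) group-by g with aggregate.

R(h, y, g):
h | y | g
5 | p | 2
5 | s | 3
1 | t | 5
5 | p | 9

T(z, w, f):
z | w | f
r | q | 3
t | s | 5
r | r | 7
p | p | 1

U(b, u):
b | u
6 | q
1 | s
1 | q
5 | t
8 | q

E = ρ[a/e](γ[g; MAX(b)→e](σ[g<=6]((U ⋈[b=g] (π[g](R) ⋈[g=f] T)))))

Subexpression sizes:
  U → 5
  R → 4
  π[g](R) → 4
  T → 4
  (π[g](R) ⋈[g=f] T) → 2
  (U ⋈[b=g] (π[g](R) ⋈[g=f] T)) → 1
  σ[g<=6]((U ⋈[b=g] (π[g](R) ⋈[g=f] T))) → 1
  γ[g; MAX(b)→e](σ[g<=6]((U ⋈[b=g] (π[g](R) ⋈[g=f] T)))) → 1
  ρ[a/e](γ[g; MAX(b)→e](σ[g<=6]((U ⋈[b=g] (π[g](R) ⋈[g=f] T))))) → 1

|E| = 1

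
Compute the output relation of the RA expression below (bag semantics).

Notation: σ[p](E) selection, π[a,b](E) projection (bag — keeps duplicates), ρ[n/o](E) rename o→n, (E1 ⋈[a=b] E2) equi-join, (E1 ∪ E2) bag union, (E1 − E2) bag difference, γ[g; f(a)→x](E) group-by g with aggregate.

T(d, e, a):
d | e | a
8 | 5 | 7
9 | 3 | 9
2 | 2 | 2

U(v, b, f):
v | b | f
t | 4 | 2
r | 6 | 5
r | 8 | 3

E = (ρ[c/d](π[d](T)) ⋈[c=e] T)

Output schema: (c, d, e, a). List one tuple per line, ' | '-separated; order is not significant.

Subexpression sizes:
  T → 3
  π[d](T) → 3
  ρ[c/d](π[d](T)) → 3
  T → 3
  (ρ[c/d](π[d](T)) ⋈[c=e] T) → 1

== RESULT ==
c | d | e | a
2 | 2 | 2 | 2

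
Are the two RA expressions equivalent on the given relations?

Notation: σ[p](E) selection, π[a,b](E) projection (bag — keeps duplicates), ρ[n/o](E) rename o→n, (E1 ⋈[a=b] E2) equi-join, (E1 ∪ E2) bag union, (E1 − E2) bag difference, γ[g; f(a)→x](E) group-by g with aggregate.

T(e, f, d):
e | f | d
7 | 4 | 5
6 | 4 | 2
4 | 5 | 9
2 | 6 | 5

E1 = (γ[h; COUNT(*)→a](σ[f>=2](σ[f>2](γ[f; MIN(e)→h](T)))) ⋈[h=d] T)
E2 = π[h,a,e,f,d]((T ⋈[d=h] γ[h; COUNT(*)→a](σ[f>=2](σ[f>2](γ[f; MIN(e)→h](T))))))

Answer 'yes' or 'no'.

E1 stepwise |·|:
  T → 4
  γ[f; MIN(e)→h](T) → 3
  σ[f>2](γ[f; MIN(e)→h](T)) → 3
  σ[f>=2](σ[f>2](γ[f; MIN(e)→h](T))) → 3
  γ[h; COUNT(*)→a](σ[f>=2](σ[f>2](γ[f; MIN(e)→h](T)))) → 3
  T → 4
  (γ[h; COUNT(*)→a](σ[f>=2](σ[f>2](γ[f; MIN(e)→h](T)))) ⋈[h=d] T) → 1
E2 stepwise |·|:
  T → 4
  T → 4
  γ[f; MIN(e)→h](T) → 3
  σ[f>2](γ[f; MIN(e)→h](T)) → 3
  σ[f>=2](σ[f>2](γ[f; MIN(e)→h](T))) → 3
  γ[h; COUNT(*)→a](σ[f>=2](σ[f>2](γ[f; MIN(e)→h](T)))) → 3
  (T ⋈[d=h] γ[h; COUNT(*)→a](σ[f>=2](σ[f>2](γ[f; MIN(e)→h](T))))) → 1
  π[h,a,e,f,d]((T ⋈[d=h] γ[h; COUNT(*)→a](σ[f>=2](σ[f>2](γ[f; MIN(e)→h](T)))))) → 1

E1 and E2 produce the same multiset:
h | a | e | f | d
2 | 1 | 6 | 4 | 2

yes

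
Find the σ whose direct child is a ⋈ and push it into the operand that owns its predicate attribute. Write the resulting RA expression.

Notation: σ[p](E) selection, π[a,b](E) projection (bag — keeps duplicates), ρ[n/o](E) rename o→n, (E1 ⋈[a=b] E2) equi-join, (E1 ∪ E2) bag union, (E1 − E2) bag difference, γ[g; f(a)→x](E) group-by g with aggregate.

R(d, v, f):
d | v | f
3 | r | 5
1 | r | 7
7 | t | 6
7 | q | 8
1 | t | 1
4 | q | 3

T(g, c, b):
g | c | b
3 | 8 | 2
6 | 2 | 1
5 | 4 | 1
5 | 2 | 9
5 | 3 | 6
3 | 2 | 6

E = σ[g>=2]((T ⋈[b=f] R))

σ filters on g, owned by the left side.
E' = (σ[g>=2](T) ⋈[b=f] R)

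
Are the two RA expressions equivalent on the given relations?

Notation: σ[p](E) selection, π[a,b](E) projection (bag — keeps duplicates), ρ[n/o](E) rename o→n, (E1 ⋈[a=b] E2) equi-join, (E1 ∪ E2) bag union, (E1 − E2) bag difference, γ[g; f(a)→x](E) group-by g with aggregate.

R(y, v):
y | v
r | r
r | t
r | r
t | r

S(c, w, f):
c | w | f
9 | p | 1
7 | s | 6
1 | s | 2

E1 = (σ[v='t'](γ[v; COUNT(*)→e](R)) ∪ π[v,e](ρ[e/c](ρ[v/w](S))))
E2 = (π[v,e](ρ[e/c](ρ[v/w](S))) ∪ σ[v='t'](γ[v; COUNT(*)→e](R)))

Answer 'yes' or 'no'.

E1 subexpression sizes:
  R → 4
  γ[v; COUNT(*)→e](R) → 2
  σ[v='t'](γ[v; COUNT(*)→e](R)) → 1
  S → 3
  ρ[v/w](S) → 3
  ρ[e/c](ρ[v/w](S)) → 3
  π[v,e](ρ[e/c](ρ[v/w](S))) → 3
  (σ[v='t'](γ[v; COUNT(*)→e](R)) ∪ π[v,e](ρ[e/c](ρ[v/w](S)))) → 4
E2 subexpression sizes:
  S → 3
  ρ[v/w](S) → 3
  ρ[e/c](ρ[v/w](S)) → 3
  π[v,e](ρ[e/c](ρ[v/w](S))) → 3
  R → 4
  γ[v; COUNT(*)→e](R) → 2
  σ[v='t'](γ[v; COUNT(*)→e](R)) → 1
  (π[v,e](ρ[e/c](ρ[v/w](S))) ∪ σ[v='t'](γ[v; COUNT(*)→e](R))) → 4

E1 and E2 produce the same multiset:
v | e
p | 9
s | 1
s | 7
t | 1

yes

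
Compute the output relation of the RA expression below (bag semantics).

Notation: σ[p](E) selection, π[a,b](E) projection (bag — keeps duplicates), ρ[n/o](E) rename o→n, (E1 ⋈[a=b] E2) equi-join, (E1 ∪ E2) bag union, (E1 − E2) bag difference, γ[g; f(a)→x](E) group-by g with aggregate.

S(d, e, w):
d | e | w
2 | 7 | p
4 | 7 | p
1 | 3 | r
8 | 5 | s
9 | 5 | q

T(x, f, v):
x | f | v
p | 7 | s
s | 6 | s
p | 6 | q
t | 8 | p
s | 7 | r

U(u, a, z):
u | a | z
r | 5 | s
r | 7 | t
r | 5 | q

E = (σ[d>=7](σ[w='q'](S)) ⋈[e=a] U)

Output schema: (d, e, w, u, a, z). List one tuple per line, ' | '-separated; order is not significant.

Per-node cardinality:
  S → 5
  σ[w='q'](S) → 1
  σ[d>=7](σ[w='q'](S)) → 1
  U → 3
  (σ[d>=7](σ[w='q'](S)) ⋈[e=a] U) → 2

== RESULT ==
d | e | w | u | a | z
9 | 5 | q | r | 5 | q
9 | 5 | q | r | 5 | s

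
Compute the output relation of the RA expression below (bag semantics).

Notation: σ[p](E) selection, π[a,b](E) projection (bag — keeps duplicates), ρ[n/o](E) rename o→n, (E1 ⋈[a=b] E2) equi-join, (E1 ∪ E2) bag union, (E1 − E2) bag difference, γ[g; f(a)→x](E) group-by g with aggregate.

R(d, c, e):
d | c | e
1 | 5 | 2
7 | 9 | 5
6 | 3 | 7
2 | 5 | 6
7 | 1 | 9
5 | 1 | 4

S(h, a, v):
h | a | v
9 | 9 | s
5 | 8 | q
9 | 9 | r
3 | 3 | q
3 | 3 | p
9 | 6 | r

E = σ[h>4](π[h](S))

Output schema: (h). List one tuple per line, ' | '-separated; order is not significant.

Per-node cardinality:
  S → 6
  π[h](S) → 6
  σ[h>4](π[h](S)) → 4

== RESULT ==
h
5
9
9
9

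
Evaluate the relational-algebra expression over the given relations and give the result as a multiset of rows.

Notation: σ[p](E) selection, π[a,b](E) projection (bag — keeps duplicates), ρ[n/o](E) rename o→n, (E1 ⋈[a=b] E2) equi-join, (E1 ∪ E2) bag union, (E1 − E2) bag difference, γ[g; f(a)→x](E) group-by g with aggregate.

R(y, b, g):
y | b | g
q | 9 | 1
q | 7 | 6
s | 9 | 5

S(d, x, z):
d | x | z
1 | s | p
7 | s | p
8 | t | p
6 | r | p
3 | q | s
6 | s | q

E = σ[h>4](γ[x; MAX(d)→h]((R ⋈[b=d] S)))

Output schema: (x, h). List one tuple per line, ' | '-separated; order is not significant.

Subexpression sizes:
  R → 3
  S → 6
  (R ⋈[b=d] S) → 1
  γ[x; MAX(d)→h]((R ⋈[b=d] S)) → 1
  σ[h>4](γ[x; MAX(d)→h]((R ⋈[b=d] S))) → 1

== RESULT ==
x | h
s | 7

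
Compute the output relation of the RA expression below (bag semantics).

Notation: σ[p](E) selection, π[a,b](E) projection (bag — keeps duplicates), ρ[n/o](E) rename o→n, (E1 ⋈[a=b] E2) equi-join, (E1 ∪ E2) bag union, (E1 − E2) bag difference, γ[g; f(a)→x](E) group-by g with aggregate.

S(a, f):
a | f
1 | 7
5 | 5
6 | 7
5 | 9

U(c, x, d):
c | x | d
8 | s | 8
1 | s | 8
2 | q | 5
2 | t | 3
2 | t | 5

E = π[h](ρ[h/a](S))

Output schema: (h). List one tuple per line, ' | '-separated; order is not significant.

Subexpression sizes:
  S → 4
  ρ[h/a](S) → 4
  π[h](ρ[h/a](S)) → 4

== RESULT ==
h
1
5
5
6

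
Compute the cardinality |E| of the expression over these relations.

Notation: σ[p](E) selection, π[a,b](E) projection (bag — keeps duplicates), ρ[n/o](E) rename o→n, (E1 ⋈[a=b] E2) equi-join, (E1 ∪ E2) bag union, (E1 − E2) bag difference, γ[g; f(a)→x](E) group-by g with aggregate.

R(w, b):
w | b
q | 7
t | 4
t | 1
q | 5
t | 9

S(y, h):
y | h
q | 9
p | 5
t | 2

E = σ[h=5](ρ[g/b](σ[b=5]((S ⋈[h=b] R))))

Stepwise |·|:
  S → 3
  R → 5
  (S ⋈[h=b] R) → 2
  σ[b=5]((S ⋈[h=b] R)) → 1
  ρ[g/b](σ[b=5]((S ⋈[h=b] R))) → 1
  σ[h=5](ρ[g/b](σ[b=5]((S ⋈[h=b] R)))) → 1

|E| = 1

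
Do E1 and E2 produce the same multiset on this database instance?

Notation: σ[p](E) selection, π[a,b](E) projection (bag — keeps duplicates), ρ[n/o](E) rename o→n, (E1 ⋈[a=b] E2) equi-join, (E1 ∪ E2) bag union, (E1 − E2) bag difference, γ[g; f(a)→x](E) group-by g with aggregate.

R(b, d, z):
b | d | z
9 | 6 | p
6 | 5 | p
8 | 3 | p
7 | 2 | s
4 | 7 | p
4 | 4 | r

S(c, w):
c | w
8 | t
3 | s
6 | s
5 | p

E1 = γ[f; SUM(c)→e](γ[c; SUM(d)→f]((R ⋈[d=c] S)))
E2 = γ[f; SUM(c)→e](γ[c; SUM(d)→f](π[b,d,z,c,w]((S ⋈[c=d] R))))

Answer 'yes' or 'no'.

E1 per-node cardinality:
  R → 6
  S → 4
  (R ⋈[d=c] S) → 3
  γ[c; SUM(d)→f]((R ⋈[d=c] S)) → 3
  γ[f; SUM(c)→e](γ[c; SUM(d)→f]((R ⋈[d=c] S))) → 3
E2 per-node cardinality:
  S → 4
  R → 6
  (S ⋈[c=d] R) → 3
  π[b,d,z,c,w]((S ⋈[c=d] R)) → 3
  γ[c; SUM(d)→f](π[b,d,z,c,w]((S ⋈[c=d] R))) → 3
  γ[f; SUM(c)→e](γ[c; SUM(d)→f](π[b,d,z,c,w]((S ⋈[c=d] R)))) → 3

E1 and E2 produce the same multiset:
f | e
3 | 3
5 | 5
6 | 6

yes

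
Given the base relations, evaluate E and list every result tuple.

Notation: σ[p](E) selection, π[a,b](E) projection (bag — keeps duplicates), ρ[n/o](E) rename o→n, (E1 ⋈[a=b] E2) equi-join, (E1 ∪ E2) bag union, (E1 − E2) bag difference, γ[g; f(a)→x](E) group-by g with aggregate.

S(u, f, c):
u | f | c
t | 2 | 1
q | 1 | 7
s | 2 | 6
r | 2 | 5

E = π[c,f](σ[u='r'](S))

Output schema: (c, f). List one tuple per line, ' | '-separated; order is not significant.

Stepwise |·|:
  S → 4
  σ[u='r'](S) → 1
  π[c,f](σ[u='r'](S)) → 1

== RESULT ==
c | f
5 | 2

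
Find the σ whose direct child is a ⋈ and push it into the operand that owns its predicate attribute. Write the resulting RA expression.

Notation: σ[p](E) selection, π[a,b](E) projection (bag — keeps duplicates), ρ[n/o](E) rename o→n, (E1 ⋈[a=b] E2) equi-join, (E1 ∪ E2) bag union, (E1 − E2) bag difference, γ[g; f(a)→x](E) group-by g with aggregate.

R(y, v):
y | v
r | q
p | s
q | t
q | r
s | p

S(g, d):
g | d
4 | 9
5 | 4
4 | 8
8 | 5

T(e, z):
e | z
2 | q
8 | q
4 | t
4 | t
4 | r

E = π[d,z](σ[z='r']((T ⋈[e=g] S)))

σ filters on z, owned by the left side.
E' = π[d,z]((σ[z='r'](T) ⋈[e=g] S))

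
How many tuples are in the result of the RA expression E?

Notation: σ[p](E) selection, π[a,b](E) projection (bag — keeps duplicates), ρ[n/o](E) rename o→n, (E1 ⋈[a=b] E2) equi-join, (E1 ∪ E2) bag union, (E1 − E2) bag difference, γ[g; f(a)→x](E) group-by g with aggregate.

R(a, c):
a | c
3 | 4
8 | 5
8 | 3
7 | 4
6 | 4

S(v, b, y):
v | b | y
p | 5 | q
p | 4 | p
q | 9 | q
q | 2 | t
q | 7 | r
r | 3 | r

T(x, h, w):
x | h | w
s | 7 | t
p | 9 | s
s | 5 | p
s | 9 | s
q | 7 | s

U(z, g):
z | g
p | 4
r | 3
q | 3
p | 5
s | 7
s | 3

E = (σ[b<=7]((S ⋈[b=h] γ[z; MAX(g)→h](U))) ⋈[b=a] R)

Subexpression sizes:
  S → 6
  U → 6
  γ[z; MAX(g)→h](U) → 4
  (S ⋈[b=h] γ[z; MAX(g)→h](U)) → 4
  σ[b<=7]((S ⋈[b=h] γ[z; MAX(g)→h](U))) → 4
  R → 5
  (σ[b<=7]((S ⋈[b=h] γ[z; MAX(g)→h](U))) ⋈[b=a] R) → 3

|E| = 3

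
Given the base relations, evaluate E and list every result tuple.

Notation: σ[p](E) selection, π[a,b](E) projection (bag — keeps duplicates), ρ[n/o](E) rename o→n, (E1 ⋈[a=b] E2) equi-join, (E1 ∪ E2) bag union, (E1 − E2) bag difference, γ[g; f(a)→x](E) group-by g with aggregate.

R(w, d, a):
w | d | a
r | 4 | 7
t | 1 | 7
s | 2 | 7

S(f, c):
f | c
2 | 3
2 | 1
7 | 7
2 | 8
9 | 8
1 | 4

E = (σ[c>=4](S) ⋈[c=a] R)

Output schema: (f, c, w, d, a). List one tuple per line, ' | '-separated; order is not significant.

Row counts bottom-up:
  S → 6
  σ[c>=4](S) → 4
  R → 3
  (σ[c>=4](S) ⋈[c=a] R) → 3

== RESULT ==
f | c | w | d | a
7 | 7 | r | 4 | 7
7 | 7 | s | 2 | 7
7 | 7 | t | 1 | 7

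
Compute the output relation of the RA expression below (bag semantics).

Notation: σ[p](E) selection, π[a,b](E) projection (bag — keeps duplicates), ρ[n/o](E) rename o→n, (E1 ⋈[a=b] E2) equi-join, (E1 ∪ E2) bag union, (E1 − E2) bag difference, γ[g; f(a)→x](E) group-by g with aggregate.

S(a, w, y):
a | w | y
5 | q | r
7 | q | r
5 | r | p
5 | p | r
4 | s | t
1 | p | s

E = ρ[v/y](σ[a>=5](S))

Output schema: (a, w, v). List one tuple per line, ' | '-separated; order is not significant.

Per-node cardinality:
  S → 6
  σ[a>=5](S) → 4
  ρ[v/y](σ[a>=5](S)) → 4

== RESULT ==
a | w | v
5 | p | r
5 | q | r
5 | r | p
7 | q | r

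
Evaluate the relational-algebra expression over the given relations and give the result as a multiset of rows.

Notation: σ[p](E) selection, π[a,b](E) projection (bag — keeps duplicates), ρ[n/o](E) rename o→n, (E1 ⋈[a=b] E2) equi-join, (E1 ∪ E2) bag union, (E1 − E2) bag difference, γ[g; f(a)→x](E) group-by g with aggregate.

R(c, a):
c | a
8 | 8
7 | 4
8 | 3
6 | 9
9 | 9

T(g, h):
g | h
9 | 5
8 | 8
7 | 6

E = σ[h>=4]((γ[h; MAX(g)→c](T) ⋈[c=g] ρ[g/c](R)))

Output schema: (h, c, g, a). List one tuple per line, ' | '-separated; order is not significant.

Row counts bottom-up:
  T → 3
  γ[h; MAX(g)→c](T) → 3
  R → 5
  ρ[g/c](R) → 5
  (γ[h; MAX(g)→c](T) ⋈[c=g] ρ[g/c](R)) → 4
  σ[h>=4]((γ[h; MAX(g)→c](T) ⋈[c=g] ρ[g/c](R))) → 4

== RESULT ==
h | c | g | a
5 | 9 | 9 | 9
6 | 7 | 7 | 4
8 | 8 | 8 | 3
8 | 8 | 8 | 8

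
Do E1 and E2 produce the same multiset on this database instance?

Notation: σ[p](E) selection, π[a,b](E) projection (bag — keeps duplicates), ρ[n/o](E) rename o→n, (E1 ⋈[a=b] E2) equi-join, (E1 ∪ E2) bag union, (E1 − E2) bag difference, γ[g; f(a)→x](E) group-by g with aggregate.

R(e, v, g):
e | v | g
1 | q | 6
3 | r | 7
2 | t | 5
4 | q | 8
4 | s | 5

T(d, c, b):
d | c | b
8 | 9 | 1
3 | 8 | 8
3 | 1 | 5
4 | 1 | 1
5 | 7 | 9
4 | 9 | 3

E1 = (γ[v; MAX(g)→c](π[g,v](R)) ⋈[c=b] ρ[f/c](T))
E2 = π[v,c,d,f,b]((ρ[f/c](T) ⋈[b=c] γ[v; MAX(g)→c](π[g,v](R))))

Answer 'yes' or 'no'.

E1 stepwise |·|:
  R → 5
  π[g,v](R) → 5
  γ[v; MAX(g)→c](π[g,v](R)) → 4
  T → 6
  ρ[f/c](T) → 6
  (γ[v; MAX(g)→c](π[g,v](R)) ⋈[c=b] ρ[f/c](T)) → 3
E2 stepwise |·|:
  T → 6
  ρ[f/c](T) → 6
  R → 5
  π[g,v](R) → 5
  γ[v; MAX(g)→c](π[g,v](R)) → 4
  (ρ[f/c](T) ⋈[b=c] γ[v; MAX(g)→c](π[g,v](R))) → 3
  π[v,c,d,f,b]((ρ[f/c](T) ⋈[b=c] γ[v; MAX(g)→c](π[g,v](R)))) → 3

E1 and E2 produce the same multiset:
v | c | d | f | b
q | 8 | 3 | 8 | 8
s | 5 | 3 | 1 | 5
t | 5 | 3 | 1 | 5

yes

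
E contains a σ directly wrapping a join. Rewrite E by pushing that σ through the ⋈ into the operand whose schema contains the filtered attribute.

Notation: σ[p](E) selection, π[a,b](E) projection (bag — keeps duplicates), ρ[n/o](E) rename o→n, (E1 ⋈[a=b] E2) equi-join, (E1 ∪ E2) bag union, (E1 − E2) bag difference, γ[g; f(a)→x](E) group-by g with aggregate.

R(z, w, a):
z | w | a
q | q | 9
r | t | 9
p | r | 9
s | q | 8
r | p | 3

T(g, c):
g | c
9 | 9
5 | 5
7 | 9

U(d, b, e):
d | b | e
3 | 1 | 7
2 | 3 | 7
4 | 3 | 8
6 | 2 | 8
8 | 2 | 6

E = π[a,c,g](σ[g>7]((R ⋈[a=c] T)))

σ filters on g, owned by the right side.
E' = π[a,c,g]((R ⋈[a=c] σ[g>7](T)))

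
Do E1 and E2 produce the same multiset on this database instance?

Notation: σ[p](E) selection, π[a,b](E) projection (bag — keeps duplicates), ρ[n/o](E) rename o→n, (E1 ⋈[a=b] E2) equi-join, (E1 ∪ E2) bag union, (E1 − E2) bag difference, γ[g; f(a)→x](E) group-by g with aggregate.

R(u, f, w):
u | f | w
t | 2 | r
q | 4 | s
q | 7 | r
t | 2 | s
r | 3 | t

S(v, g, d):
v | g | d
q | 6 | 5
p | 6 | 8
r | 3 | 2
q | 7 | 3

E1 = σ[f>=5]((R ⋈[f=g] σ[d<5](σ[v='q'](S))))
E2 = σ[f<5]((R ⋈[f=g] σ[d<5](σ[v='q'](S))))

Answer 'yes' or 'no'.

E1 subexpression sizes:
  R → 5
  S → 4
  σ[v='q'](S) → 2
  σ[d<5](σ[v='q'](S)) → 1
  (R ⋈[f=g] σ[d<5](σ[v='q'](S))) → 1
  σ[f>=5]((R ⋈[f=g] σ[d<5](σ[v='q'](S)))) → 1
E2 subexpression sizes:
  R → 5
  S → 4
  σ[v='q'](S) → 2
  σ[d<5](σ[v='q'](S)) → 1
  (R ⋈[f=g] σ[d<5](σ[v='q'](S))) → 1
  σ[f<5]((R ⋈[f=g] σ[d<5](σ[v='q'](S)))) → 0

E1 result:
u | f | w | v | g | d
q | 7 | r | q | 7 | 3
E2 result:
u | f | w | v | g | d
(0 rows)
Witness: ('q', 7, 'r', 'q', 7, 3) appears 1× in E1 but 0× in E2.

no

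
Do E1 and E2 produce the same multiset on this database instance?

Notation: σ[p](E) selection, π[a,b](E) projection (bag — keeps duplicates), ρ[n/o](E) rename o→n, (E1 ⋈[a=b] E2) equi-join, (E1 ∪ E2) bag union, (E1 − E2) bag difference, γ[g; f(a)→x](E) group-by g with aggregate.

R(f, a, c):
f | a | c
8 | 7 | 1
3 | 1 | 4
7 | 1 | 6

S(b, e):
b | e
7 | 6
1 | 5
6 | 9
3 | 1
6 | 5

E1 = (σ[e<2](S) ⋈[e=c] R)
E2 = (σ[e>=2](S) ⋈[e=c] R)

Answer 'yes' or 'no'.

E1 subexpression sizes:
  S → 5
  σ[e<2](S) → 1
  R → 3
  (σ[e<2](S) ⋈[e=c] R) → 1
E2 subexpression sizes:
  S → 5
  σ[e>=2](S) → 4
  R → 3
  (σ[e>=2](S) ⋈[e=c] R) → 1

E1 result:
b | e | f | a | c
3 | 1 | 8 | 7 | 1
E2 result:
b | e | f | a | c
7 | 6 | 7 | 1 | 6
Witness: (7, 6, 7, 1, 6) appears 0× in E1 but 1× in E2.

no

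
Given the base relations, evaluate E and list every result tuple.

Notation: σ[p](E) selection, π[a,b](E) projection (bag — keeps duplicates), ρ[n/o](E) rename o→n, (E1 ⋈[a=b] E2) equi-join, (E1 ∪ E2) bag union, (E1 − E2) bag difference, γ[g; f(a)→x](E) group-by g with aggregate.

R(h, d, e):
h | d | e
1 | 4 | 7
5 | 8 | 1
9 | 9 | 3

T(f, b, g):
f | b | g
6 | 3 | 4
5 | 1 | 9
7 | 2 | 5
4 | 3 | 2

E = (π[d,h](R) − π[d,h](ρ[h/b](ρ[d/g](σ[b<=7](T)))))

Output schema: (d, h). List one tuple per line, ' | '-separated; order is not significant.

Subexpression sizes:
  R → 3
  π[d,h](R) → 3
  T → 4
  σ[b<=7](T) → 4
  ρ[d/g](σ[b<=7](T)) → 4
  ρ[h/b](ρ[d/g](σ[b<=7](T))) → 4
  π[d,h](ρ[h/b](ρ[d/g](σ[b<=7](T)))) → 4
  (π[d,h](R) − π[d,h](ρ[h/b](ρ[d/g](σ[b<=7](T))))) → 3

== RESULT ==
d | h
4 | 1
8 | 5
9 | 9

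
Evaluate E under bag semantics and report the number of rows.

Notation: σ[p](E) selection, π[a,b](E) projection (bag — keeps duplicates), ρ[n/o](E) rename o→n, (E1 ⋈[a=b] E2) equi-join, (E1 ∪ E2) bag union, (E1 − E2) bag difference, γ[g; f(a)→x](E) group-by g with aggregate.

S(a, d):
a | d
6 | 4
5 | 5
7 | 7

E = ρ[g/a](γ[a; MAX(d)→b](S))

Row counts bottom-up:
  S → 3
  γ[a; MAX(d)→b](S) → 3
  ρ[g/a](γ[a; MAX(d)→b](S)) → 3

|E| = 3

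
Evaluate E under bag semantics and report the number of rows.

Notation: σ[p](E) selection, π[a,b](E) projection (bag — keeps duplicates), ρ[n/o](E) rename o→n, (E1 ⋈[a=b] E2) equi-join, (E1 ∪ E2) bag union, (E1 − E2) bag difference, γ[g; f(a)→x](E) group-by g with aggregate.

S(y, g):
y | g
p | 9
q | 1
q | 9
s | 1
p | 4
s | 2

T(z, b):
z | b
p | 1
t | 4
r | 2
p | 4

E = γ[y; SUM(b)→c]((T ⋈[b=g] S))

Stepwise |·|:
  T → 4
  S → 6
  (T ⋈[b=g] S) → 5
  γ[y; SUM(b)→c]((T ⋈[b=g] S)) → 3

|E| = 3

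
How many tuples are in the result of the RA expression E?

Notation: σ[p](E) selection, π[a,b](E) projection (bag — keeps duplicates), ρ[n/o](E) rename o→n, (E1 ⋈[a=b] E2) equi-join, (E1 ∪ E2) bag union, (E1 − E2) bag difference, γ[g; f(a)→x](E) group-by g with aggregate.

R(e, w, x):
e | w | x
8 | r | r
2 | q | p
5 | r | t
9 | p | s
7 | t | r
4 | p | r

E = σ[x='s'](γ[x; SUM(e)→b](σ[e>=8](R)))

Subexpression sizes:
  R → 6
  σ[e>=8](R) → 2
  γ[x; SUM(e)→b](σ[e>=8](R)) → 2
  σ[x='s'](γ[x; SUM(e)→b](σ[e>=8](R))) → 1

|E| = 1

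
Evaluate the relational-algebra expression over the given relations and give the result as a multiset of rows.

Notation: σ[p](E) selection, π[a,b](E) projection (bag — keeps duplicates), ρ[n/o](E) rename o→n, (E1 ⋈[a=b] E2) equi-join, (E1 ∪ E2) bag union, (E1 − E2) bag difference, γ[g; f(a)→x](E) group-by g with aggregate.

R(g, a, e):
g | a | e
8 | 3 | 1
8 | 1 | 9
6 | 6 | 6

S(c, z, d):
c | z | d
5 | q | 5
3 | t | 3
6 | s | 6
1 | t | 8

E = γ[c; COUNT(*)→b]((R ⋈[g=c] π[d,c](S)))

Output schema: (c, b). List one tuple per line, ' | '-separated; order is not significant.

Subexpression sizes:
  R → 3
  S → 4
  π[d,c](S) → 4
  (R ⋈[g=c] π[d,c](S)) → 1
  γ[c; COUNT(*)→b]((R ⋈[g=c] π[d,c](S))) → 1

== RESULT ==
c | b
6 | 1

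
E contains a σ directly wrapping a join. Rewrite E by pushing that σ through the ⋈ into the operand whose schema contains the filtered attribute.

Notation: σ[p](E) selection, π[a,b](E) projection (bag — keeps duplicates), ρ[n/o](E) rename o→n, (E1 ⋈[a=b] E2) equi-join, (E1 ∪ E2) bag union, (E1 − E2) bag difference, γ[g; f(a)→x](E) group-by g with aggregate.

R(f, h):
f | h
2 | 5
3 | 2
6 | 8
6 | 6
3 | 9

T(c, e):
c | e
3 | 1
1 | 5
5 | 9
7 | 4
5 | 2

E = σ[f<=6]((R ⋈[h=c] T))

σ filters on f, owned by the left side.
E' = (σ[f<=6](R) ⋈[h=c] T)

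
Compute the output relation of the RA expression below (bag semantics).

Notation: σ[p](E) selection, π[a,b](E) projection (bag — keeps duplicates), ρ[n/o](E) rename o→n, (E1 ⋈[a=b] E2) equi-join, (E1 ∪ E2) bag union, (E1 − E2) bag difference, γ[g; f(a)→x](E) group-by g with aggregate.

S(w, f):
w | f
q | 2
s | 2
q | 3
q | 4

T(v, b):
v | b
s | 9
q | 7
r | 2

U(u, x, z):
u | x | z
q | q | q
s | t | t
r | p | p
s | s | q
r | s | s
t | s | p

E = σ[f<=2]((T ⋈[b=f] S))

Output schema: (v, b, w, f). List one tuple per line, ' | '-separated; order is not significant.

Per-node cardinality:
  T → 3
  S → 4
  (T ⋈[b=f] S) → 2
  σ[f<=2]((T ⋈[b=f] S)) → 2

== RESULT ==
v | b | w | f
r | 2 | q | 2
r | 2 | s | 2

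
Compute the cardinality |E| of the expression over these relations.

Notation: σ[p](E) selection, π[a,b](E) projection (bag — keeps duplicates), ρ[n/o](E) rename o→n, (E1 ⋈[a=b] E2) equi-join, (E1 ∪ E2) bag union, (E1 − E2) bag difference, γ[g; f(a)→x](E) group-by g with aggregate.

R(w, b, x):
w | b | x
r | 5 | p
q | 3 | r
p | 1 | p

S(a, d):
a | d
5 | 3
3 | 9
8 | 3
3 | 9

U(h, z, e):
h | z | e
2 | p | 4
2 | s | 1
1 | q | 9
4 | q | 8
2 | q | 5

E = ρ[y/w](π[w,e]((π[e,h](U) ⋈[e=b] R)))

Per-node cardinality:
  U → 5
  π[e,h](U) → 5
  R → 3
  (π[e,h](U) ⋈[e=b] R) → 2
  π[w,e]((π[e,h](U) ⋈[e=b] R)) → 2
  ρ[y/w](π[w,e]((π[e,h](U) ⋈[e=b] R))) → 2

|E| = 2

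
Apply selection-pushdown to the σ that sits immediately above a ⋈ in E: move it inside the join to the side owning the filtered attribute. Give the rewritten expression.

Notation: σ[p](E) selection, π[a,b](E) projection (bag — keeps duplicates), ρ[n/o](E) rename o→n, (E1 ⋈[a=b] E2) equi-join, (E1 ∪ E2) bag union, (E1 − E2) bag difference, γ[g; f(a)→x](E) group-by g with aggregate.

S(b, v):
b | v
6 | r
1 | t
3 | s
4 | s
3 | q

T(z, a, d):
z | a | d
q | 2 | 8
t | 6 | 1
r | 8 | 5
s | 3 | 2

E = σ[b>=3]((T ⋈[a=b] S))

σ filters on b, owned by the right side.
E' = (T ⋈[a=b] σ[b>=3](S))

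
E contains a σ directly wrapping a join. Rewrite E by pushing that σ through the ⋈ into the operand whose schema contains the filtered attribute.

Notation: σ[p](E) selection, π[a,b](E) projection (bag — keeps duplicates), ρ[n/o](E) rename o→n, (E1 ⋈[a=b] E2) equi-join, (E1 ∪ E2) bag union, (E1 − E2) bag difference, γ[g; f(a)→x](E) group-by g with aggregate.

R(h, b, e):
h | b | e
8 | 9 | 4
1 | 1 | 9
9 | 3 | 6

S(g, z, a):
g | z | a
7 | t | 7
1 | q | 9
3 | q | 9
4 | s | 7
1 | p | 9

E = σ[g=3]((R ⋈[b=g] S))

σ filters on g, owned by the right side.
E' = (R ⋈[b=g] σ[g=3](S))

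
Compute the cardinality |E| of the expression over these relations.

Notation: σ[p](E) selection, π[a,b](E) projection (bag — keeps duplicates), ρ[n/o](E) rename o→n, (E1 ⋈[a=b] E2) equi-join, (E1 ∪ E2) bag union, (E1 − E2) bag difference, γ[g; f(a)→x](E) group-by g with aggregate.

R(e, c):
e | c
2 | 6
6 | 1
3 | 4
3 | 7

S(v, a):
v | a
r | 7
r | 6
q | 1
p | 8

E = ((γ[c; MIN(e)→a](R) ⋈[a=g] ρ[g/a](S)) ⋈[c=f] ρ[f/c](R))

Per-node cardinality:
  R → 4
  γ[c; MIN(e)→a](R) → 4
  S → 4
  ρ[g/a](S) → 4
  (γ[c; MIN(e)→a](R) ⋈[a=g] ρ[g/a](S)) → 1
  R → 4
  ρ[f/c](R) → 4
  ((γ[c; MIN(e)→a](R) ⋈[a=g] ρ[g/a](S)) ⋈[c=f] ρ[f/c](R)) → 1

|E| = 1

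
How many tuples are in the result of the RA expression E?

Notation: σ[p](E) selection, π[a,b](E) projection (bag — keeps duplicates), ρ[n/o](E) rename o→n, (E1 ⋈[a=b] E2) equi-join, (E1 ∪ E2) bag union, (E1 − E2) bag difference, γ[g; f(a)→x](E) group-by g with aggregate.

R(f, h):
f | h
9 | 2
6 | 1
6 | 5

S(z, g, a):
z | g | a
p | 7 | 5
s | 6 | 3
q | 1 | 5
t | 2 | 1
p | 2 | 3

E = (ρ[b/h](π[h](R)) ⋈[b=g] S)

Row counts bottom-up:
  R → 3
  π[h](R) → 3
  ρ[b/h](π[h](R)) → 3
  S → 5
  (ρ[b/h](π[h](R)) ⋈[b=g] S) → 3

|E| = 3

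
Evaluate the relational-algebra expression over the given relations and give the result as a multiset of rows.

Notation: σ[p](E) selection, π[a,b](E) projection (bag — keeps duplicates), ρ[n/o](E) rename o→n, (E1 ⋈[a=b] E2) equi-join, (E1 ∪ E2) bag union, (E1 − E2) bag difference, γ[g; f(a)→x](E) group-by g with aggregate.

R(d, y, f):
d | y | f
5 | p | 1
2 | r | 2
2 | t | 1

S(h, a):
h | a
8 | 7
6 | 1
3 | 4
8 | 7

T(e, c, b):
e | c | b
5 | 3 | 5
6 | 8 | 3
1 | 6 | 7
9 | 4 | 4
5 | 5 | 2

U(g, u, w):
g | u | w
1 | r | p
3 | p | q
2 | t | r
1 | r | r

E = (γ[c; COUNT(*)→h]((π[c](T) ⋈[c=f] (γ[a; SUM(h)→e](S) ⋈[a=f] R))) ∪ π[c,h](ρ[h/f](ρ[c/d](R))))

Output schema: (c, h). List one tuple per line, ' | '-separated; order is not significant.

Subexpression sizes:
  T → 5
  π[c](T) → 5
  S → 4
  γ[a; SUM(h)→e](S) → 3
  R → 3
  (γ[a; SUM(h)→e](S) ⋈[a=f] R) → 2
  (π[c](T) ⋈[c=f] (γ[a; SUM(h)→e](S) ⋈[a=f] R)) → 0
  γ[c; COUNT(*)→h]((π[c](T) ⋈[c=f] (γ[a; SUM(h)→e](S) ⋈[a=f] R))) → 0
  R → 3
  ρ[c/d](R) → 3
  ρ[h/f](ρ[c/d](R)) → 3
  π[c,h](ρ[h/f](ρ[c/d](R))) → 3
  (γ[c; COUNT(*)→h]((π[c](T) ⋈[c=f] (γ[a; SUM(h)→e](S) ⋈[a=f] R))) ∪ π[c,h](ρ[h/f](ρ[c/d](R)))) → 3

== RESULT ==
c | h
2 | 1
2 | 2
5 | 1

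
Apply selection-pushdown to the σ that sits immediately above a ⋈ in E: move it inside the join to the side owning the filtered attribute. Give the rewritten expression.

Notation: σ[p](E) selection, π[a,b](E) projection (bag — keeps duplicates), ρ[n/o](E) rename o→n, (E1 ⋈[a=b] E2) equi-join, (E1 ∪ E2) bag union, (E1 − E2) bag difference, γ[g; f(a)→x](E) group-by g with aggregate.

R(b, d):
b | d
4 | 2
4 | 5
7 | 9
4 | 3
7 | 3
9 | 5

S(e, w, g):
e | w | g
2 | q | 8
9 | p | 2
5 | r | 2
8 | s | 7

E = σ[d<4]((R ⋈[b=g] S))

σ filters on d, owned by the left side.
E' = (σ[d<4](R) ⋈[b=g] S)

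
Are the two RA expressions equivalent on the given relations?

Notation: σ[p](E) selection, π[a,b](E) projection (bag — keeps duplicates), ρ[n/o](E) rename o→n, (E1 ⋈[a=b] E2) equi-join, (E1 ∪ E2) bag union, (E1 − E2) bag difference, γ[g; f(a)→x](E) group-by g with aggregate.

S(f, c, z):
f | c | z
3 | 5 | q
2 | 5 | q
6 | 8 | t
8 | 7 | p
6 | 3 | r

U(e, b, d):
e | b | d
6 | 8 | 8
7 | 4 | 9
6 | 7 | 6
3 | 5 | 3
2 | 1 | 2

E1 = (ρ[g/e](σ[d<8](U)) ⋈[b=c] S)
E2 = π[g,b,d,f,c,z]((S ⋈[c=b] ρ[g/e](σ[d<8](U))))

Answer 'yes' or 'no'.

E1 row counts bottom-up:
  U → 5
  σ[d<8](U) → 3
  ρ[g/e](σ[d<8](U)) → 3
  S → 5
  (ρ[g/e](σ[d<8](U)) ⋈[b=c] S) → 3
E2 row counts bottom-up:
  S → 5
  U → 5
  σ[d<8](U) → 3
  ρ[g/e](σ[d<8](U)) → 3
  (S ⋈[c=b] ρ[g/e](σ[d<8](U))) → 3
  π[g,b,d,f,c,z]((S ⋈[c=b] ρ[g/e](σ[d<8](U)))) → 3

E1 and E2 produce the same multiset:
g | b | d | f | c | z
3 | 5 | 3 | 2 | 5 | q
3 | 5 | 3 | 3 | 5 | q
6 | 7 | 6 | 8 | 7 | p

yes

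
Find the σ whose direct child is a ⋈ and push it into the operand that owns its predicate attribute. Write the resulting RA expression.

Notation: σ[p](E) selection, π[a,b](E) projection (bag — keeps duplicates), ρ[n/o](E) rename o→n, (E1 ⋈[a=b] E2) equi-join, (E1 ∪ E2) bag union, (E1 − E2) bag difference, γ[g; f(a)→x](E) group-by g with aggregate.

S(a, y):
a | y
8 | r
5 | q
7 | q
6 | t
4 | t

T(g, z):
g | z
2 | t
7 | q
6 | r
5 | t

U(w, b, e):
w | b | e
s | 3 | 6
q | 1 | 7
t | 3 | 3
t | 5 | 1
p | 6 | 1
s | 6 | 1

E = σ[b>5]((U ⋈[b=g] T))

σ filters on b, owned by the left side.
E' = (σ[b>5](U) ⋈[b=g] T)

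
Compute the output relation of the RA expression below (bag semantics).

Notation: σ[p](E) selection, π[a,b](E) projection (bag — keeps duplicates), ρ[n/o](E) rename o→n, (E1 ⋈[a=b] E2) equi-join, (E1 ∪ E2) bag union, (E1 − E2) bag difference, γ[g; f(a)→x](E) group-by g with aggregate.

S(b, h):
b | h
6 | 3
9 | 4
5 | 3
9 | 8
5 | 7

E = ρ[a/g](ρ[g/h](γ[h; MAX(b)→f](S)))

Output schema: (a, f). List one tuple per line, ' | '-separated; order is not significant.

Per-node cardinality:
  S → 5
  γ[h; MAX(b)→f](S) → 4
  ρ[g/h](γ[h; MAX(b)→f](S)) → 4
  ρ[a/g](ρ[g/h](γ[h; MAX(b)→f](S))) → 4

== RESULT ==
a | f
3 | 6
4 | 9
7 | 5
8 | 9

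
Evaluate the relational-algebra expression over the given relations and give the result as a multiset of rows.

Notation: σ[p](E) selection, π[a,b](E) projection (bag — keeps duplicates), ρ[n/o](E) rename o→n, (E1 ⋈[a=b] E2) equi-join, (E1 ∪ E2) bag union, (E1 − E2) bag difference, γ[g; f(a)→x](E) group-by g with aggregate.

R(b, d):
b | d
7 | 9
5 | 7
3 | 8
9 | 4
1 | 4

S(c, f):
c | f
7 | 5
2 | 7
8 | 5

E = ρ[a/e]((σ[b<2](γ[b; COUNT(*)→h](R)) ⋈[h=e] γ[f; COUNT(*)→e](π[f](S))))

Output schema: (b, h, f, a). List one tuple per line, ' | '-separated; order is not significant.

Subexpression sizes:
  R → 5
  γ[b; COUNT(*)→h](R) → 5
  σ[b<2](γ[b; COUNT(*)→h](R)) → 1
  S → 3
  π[f](S) → 3
  γ[f; COUNT(*)→e](π[f](S)) → 2
  (σ[b<2](γ[b; COUNT(*)→h](R)) ⋈[h=e] γ[f; COUNT(*)→e](π[f](S))) → 1
  ρ[a/e]((σ[b<2](γ[b; COUNT(*)→h](R)) ⋈[h=e] γ[f; COUNT(*)→e](π[f](S)))) → 1

== RESULT ==
b | h | f | a
1 | 1 | 7 | 1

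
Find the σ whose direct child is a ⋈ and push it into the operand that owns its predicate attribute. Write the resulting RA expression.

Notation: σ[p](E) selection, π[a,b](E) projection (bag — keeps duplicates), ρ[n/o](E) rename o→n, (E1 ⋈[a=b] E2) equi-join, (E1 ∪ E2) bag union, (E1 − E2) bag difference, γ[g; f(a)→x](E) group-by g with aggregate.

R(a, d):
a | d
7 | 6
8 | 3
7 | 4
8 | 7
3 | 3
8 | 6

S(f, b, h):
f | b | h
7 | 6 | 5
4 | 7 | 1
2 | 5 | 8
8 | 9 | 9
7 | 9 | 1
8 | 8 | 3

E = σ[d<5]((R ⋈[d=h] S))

σ filters on d, owned by the left side.
E' = (σ[d<5](R) ⋈[d=h] S)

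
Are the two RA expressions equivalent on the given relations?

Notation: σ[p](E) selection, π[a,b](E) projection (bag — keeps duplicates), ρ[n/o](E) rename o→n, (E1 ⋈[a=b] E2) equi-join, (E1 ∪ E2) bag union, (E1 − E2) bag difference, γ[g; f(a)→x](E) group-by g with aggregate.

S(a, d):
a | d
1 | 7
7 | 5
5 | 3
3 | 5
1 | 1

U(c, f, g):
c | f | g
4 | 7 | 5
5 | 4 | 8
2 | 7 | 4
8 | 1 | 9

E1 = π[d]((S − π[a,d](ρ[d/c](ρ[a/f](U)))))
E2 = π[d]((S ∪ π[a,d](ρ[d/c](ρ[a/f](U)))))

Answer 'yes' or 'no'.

E1 stepwise |·|:
  S → 5
  U → 4
  ρ[a/f](U) → 4
  ρ[d/c](ρ[a/f](U)) → 4
  π[a,d](ρ[d/c](ρ[a/f](U))) → 4
  (S − π[a,d](ρ[d/c](ρ[a/f](U)))) → 5
  π[d]((S − π[a,d](ρ[d/c](ρ[a/f](U))))) → 5
E2 stepwise |·|:
  S → 5
  U → 4
  ρ[a/f](U) → 4
  ρ[d/c](ρ[a/f](U)) → 4
  π[a,d](ρ[d/c](ρ[a/f](U))) → 4
  (S ∪ π[a,d](ρ[d/c](ρ[a/f](U)))) → 9
  π[d]((S ∪ π[a,d](ρ[d/c](ρ[a/f](U))))) → 9

E1 result:
d
1
3
5
5
7
E2 result:
d
1
2
3
4
5
5
5
7
8
Witness: (2,) appears 0× in E1 but 1× in E2.

no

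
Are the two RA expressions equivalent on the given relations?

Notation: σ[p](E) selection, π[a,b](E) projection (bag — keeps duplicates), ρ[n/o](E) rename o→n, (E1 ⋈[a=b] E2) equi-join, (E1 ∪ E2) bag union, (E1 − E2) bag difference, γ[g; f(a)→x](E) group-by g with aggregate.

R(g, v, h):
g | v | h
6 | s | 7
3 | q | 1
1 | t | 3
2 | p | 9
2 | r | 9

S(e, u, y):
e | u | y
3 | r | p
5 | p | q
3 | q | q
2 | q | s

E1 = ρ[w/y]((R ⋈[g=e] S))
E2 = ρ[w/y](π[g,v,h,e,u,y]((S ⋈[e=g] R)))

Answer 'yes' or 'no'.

E1 stepwise |·|:
  R → 5
  S → 4
  (R ⋈[g=e] S) → 4
  ρ[w/y]((R ⋈[g=e] S)) → 4
E2 stepwise |·|:
  S → 4
  R → 5
  (S ⋈[e=g] R) → 4
  π[g,v,h,e,u,y]((S ⋈[e=g] R)) → 4
  ρ[w/y](π[g,v,h,e,u,y]((S ⋈[e=g] R))) → 4

E1 and E2 produce the same multiset:
g | v | h | e | u | w
2 | p | 9 | 2 | q | s
2 | r | 9 | 2 | q | s
3 | q | 1 | 3 | q | q
3 | q | 1 | 3 | r | p

yes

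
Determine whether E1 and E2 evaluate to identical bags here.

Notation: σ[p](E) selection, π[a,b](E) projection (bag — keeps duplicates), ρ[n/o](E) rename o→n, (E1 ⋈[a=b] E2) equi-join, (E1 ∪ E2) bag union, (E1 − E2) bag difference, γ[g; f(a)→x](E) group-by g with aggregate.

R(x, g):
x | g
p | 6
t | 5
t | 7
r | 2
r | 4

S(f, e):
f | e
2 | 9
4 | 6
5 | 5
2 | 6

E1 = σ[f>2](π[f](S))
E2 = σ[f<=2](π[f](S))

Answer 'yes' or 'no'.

E1 per-node cardinality:
  S → 4
  π[f](S) → 4
  σ[f>2](π[f](S)) → 2
E2 per-node cardinality:
  S → 4
  π[f](S) → 4
  σ[f<=2](π[f](S)) → 2

E1 result:
f
4
5
E2 result:
f
2
2
Witness: (2,) appears 0× in E1 but 2× in E2.

no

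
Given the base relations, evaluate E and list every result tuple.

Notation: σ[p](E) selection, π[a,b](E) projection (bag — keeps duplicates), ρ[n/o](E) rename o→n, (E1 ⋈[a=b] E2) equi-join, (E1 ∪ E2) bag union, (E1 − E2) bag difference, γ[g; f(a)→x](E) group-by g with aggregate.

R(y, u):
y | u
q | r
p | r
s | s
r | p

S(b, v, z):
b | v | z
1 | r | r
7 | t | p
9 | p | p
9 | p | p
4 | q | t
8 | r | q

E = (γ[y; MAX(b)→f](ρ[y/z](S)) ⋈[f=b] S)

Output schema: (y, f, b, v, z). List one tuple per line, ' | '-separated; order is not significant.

Stepwise |·|:
  S → 6
  ρ[y/z](S) → 6
  γ[y; MAX(b)→f](ρ[y/z](S)) → 4
  S → 6
  (γ[y; MAX(b)→f](ρ[y/z](S)) ⋈[f=b] S) → 5

== RESULT ==
y | f | b | v | z
p | 9 | 9 | p | p
p | 9 | 9 | p | p
q | 8 | 8 | r | q
r | 1 | 1 | r | r
t | 4 | 4 | q | t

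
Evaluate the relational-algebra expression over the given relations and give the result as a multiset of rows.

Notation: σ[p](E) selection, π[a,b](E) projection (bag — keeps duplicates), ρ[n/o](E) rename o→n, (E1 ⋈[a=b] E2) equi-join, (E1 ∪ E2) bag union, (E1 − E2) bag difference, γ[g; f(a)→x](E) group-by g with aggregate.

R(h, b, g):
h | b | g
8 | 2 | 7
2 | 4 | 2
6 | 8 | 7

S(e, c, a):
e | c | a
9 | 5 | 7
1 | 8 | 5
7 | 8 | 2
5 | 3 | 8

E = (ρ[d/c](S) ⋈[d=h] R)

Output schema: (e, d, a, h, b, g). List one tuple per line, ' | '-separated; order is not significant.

Per-node cardinality:
  S → 4
  ρ[d/c](S) → 4
  R → 3
  (ρ[d/c](S) ⋈[d=h] R) → 2

== RESULT ==
e | d | a | h | b | g
1 | 8 | 5 | 8 | 2 | 7
7 | 8 | 2 | 8 | 2 | 7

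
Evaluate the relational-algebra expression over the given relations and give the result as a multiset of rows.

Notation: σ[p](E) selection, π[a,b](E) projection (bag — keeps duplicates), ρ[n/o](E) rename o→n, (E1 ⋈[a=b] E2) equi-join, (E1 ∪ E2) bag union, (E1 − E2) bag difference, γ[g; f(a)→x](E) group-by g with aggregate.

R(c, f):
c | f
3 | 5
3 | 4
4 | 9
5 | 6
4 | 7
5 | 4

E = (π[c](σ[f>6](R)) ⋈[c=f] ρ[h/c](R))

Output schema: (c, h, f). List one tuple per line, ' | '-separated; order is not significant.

Row counts bottom-up:
  R → 6
  σ[f>6](R) → 2
  π[c](σ[f>6](R)) → 2
  R → 6
  ρ[h/c](R) → 6
  (π[c](σ[f>6](R)) ⋈[c=f] ρ[h/c](R)) → 4

== RESULT ==
c | h | f
4 | 3 | 4
4 | 3 | 4
4 | 5 | 4
4 | 5 | 4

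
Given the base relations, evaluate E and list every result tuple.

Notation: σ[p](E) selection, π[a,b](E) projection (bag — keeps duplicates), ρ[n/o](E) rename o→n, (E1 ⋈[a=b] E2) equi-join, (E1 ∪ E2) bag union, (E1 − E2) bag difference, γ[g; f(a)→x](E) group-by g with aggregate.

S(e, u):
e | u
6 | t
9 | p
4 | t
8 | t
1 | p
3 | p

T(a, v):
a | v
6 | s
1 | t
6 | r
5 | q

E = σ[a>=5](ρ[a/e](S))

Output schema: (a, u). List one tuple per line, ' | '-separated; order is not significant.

Row counts bottom-up:
  S → 6
  ρ[a/e](S) → 6
  σ[a>=5](ρ[a/e](S)) → 3

== RESULT ==
a | u
6 | t
8 | t
9 | p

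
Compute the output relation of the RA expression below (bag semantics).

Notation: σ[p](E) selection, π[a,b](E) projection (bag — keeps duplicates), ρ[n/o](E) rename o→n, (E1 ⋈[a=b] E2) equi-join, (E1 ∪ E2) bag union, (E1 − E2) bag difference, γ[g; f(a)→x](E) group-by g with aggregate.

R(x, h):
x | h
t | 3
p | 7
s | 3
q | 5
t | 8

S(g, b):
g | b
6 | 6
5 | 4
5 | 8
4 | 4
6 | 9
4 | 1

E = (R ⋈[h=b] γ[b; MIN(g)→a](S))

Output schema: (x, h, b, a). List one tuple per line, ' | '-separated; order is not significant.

Per-node cardinality:
  R → 5
  S → 6
  γ[b; MIN(g)→a](S) → 5
  (R ⋈[h=b] γ[b; MIN(g)→a](S)) → 1

== RESULT ==
x | h | b | a
t | 8 | 8 | 5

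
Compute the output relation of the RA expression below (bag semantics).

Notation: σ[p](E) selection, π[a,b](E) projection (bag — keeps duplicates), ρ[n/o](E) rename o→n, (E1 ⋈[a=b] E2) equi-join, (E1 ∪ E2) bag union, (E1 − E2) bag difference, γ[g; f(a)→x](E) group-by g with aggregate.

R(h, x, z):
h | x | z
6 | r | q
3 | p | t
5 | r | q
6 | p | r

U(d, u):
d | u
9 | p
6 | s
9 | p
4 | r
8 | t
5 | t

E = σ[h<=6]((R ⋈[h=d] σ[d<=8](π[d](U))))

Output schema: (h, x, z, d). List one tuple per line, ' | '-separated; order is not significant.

Per-node cardinality:
  R → 4
  U → 6
  π[d](U) → 6
  σ[d<=8](π[d](U)) → 4
  (R ⋈[h=d] σ[d<=8](π[d](U))) → 3
  σ[h<=6]((R ⋈[h=d] σ[d<=8](π[d](U)))) → 3

== RESULT ==
h | x | z | d
5 | r | q | 5
6 | p | r | 6
6 | r | q | 6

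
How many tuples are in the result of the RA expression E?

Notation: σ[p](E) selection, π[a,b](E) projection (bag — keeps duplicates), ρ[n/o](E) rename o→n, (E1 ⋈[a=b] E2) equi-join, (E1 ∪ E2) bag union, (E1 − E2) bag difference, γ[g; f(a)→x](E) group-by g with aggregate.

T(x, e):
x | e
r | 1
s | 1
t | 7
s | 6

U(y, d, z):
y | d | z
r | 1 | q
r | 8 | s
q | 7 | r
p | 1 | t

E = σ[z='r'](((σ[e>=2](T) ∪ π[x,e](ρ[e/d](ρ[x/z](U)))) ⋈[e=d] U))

Subexpression sizes:
  T → 4
  σ[e>=2](T) → 2
  U → 4
  ρ[x/z](U) → 4
  ρ[e/d](ρ[x/z](U)) → 4
  π[x,e](ρ[e/d](ρ[x/z](U))) → 4
  (σ[e>=2](T) ∪ π[x,e](ρ[e/d](ρ[x/z](U)))) → 6
  U → 4
  ((σ[e>=2](T) ∪ π[x,e](ρ[e/d](ρ[x/z](U)))) ⋈[e=d] U) → 7
  σ[z='r'](((σ[e>=2](T) ∪ π[x,e](ρ[e/d](ρ[x/z](U)))) ⋈[e=d] U)) → 2

|E| = 2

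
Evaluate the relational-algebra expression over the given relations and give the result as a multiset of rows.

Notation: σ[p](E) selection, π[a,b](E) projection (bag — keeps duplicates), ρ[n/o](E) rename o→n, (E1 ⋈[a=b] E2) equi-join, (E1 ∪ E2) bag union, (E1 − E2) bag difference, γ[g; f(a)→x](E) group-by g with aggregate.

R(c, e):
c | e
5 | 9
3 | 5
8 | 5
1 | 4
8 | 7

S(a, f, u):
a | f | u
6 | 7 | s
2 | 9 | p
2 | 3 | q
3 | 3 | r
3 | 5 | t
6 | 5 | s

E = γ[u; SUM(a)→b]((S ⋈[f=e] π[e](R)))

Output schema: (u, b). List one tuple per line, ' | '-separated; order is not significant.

Row counts bottom-up:
  S → 6
  R → 5
  π[e](R) → 5
  (S ⋈[f=e] π[e](R)) → 6
  γ[u; SUM(a)→b]((S ⋈[f=e] π[e](R))) → 3

== RESULT ==
u | b
p | 2
s | 18
t | 6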